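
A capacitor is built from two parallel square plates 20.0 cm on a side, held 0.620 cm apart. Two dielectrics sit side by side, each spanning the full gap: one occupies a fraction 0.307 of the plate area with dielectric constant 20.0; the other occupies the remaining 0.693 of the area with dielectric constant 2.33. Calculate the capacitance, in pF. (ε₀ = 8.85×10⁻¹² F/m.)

A = (20.0 cm)² = 4.00×10⁻² m².
Side-by-side slabs ⇒ two capacitors in parallel, each spanning the full gap.
C₁ = κ₁ε₀A₁/d = 20.0 × 8.85×10⁻¹² × 1.23×10⁻² / 6.20×10⁻³ = 3.51×10⁻¹⁰ F.
C₂ = κ₂ε₀A₂/d = 2.33 × 8.85×10⁻¹² × 2.77×10⁻² / 6.20×10⁻³ = 9.22×10⁻¹¹ F.
C = C₁ + C₂ = 4.43×10⁻¹⁰ F.

443 pF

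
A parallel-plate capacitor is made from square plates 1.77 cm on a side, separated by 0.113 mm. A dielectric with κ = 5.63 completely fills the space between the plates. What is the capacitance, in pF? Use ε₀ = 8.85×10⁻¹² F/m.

A = (1.77 cm)² = 3.13×10⁻⁴ m².
C = κε₀A/d = 5.63 × 8.85×10⁻¹² × 3.13×10⁻⁴ / 1.13×10⁻⁴ = 1.38×10⁻¹⁰ F.

138 pF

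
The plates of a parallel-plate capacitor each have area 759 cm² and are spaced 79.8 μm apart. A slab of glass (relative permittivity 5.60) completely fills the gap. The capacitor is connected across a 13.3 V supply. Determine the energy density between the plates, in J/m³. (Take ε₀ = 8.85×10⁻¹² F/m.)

E = V/d = 13.3 / 7.98×10⁻⁵ = 1.67×10⁵ V/m.
u = ½κε₀E² = ½ × 5.60 × 8.85×10⁻¹² × (1.67×10⁵)² = 0.688 J/m³.

u ≈ 0.688 J/m³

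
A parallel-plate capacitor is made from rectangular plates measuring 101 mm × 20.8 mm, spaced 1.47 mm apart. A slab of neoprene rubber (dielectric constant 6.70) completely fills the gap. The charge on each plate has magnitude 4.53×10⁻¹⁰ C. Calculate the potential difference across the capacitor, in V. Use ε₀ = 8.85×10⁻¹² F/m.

5.35 V

A = 101 × 20.8 mm² = 2.10×10⁻³ m².
C = κε₀A/d = 6.70 × 8.85×10⁻¹² × 2.10×10⁻³ / 1.47×10⁻³ = 8.47×10⁻¹¹ F.
V = Q/C = 4.53×10⁻¹⁰ / 8.47×10⁻¹¹ = 5.35 V.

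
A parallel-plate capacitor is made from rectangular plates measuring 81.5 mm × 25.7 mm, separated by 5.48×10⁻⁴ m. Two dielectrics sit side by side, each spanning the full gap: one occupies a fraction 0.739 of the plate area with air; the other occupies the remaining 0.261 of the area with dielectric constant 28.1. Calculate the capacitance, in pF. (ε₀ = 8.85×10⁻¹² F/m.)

A = 81.5 × 25.7 mm² = 2.09×10⁻³ m².
Side-by-side slabs ⇒ two capacitors in parallel, each spanning the full gap.
C₁ = κ₁ε₀A₁/d = 1.00 × 8.85×10⁻¹² × 1.55×10⁻³ / 5.48×10⁻⁴ = 2.50×10⁻¹¹ F.
C₂ = κ₂ε₀A₂/d = 28.1 × 8.85×10⁻¹² × 5.47×10⁻⁴ / 5.48×10⁻⁴ = 2.48×10⁻¹⁰ F.
C = C₁ + C₂ = 2.73×10⁻¹⁰ F.

273 pF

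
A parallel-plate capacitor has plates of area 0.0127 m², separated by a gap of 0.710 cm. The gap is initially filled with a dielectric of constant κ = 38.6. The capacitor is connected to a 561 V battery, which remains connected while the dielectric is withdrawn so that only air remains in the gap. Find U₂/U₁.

Battery connected ⇒ V is held fixed.
C₂ = 0.0259 C₁ and U = ½CV², so U₂/U₁ = C₂/C₁ = 0.0259.

U₂/U₁ ≈ 0.0259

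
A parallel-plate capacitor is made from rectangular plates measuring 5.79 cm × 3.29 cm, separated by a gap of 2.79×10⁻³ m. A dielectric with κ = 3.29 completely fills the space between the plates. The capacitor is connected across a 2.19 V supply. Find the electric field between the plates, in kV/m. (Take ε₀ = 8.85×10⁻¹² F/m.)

0.785 kV/m

E = V/d = 2.19 / 2.79×10⁻³ = 7.85×10² V/m.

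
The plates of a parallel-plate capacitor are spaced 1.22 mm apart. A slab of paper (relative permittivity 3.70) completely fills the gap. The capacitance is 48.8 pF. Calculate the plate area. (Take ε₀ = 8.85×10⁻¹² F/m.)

A ≈ 18.2 cm²

A = Cd/(κε₀) = 4.88×10⁻¹¹ × 1.22×10⁻³ / (3.70 × 8.85×10⁻¹²) = 1.82×10⁻³ m².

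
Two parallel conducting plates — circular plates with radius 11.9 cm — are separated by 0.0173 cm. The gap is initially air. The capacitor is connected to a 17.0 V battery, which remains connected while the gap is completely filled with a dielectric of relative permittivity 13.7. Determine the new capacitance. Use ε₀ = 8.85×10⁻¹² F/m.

A = π(11.9 cm)² = 4.45×10⁻² m².
Initially C₁ = ε₀A/d = 8.85×10⁻¹² × 4.45×10⁻² / 1.73×10⁻⁴ = 2.28×10⁻⁹ F.
C = κε₀A/d scales with κ, so C₂/C₁ = κ = 13.7.
C₂ = 13.7 × 2.28×10⁻⁹ = 3.12×10⁻⁸ F.

C ≈ 31.2 nF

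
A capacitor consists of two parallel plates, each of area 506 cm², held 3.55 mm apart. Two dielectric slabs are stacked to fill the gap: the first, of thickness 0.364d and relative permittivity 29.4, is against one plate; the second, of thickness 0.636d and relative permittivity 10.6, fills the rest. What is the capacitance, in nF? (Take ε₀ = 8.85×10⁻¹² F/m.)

A = 506 cm² = 5.06×10⁻² m².
Stacked slabs ⇒ two capacitors in series, each with the full plate area.
C₁ = κ₁ε₀A/d₁ = 29.4 × 8.85×10⁻¹² × 5.06×10⁻² / 1.29×10⁻³ = 1.02×10⁻⁸ F.
C₂ = κ₂ε₀A/d₂ = 10.6 × 8.85×10⁻¹² × 5.06×10⁻² / 2.26×10⁻³ = 2.10×10⁻⁹ F.
C = (1/C₁ + 1/C₂)⁻¹ = 1.74×10⁻⁹ F.

C ≈ 1.74 nF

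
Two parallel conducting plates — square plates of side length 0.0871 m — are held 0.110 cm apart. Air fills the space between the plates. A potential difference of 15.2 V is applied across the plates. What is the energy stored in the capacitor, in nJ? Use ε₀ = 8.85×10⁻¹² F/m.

A = (0.0871 m)² = 7.59×10⁻³ m².
C = ε₀A/d = 8.85×10⁻¹² × 7.59×10⁻³ / 1.10×10⁻³ = 6.10×10⁻¹¹ F.
U = ½CV² = ½ × 6.10×10⁻¹¹ × (15.2)² = 7.05×10⁻⁹ J.

U ≈ 7.05 nJ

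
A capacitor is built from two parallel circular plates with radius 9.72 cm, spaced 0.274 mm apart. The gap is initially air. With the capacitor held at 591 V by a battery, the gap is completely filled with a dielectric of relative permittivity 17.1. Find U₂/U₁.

U₂/U₁ ≈ 17.1

Battery connected ⇒ V is held fixed.
C₂ = 17.1 C₁ and U = ½CV², so U₂/U₁ = C₂/C₁ = 17.1.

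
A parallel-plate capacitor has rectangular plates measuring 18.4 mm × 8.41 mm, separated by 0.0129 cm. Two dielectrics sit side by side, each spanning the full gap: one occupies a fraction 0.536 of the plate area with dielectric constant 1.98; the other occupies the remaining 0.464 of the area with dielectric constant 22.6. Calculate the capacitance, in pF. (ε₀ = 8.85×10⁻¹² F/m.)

123 pF

A = 18.4 × 8.41 mm² = 1.55×10⁻⁴ m².
Side-by-side slabs ⇒ two capacitors in parallel, each spanning the full gap.
C₁ = κ₁ε₀A₁/d = 1.98 × 8.85×10⁻¹² × 8.29×10⁻⁵ / 1.29×10⁻⁴ = 1.13×10⁻¹¹ F.
C₂ = κ₂ε₀A₂/d = 22.6 × 8.85×10⁻¹² × 7.18×10⁻⁵ / 1.29×10⁻⁴ = 1.11×10⁻¹⁰ F.
C = C₁ + C₂ = 1.23×10⁻¹⁰ F.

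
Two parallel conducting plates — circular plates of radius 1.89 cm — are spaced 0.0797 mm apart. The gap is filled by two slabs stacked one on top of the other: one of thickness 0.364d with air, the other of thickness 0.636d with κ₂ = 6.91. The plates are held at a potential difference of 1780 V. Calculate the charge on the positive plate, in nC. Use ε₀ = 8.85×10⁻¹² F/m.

486 nC

A = π(1.89 cm)² = 1.12×10⁻³ m².
Stacked slabs ⇒ two capacitors in series, each with the full plate area.
C₁ = κ₁ε₀A/d₁ = 1.00 × 8.85×10⁻¹² × 1.12×10⁻³ / 2.90×10⁻⁵ = 3.42×10⁻¹⁰ F.
C₂ = κ₂ε₀A/d₂ = 6.91 × 8.85×10⁻¹² × 1.12×10⁻³ / 5.07×10⁻⁵ = 1.35×10⁻⁹ F.
C = (1/C₁ + 1/C₂)⁻¹ = 2.73×10⁻¹⁰ F.
Q = CV = 2.73×10⁻¹⁰ × 1780 = 4.86×10⁻⁷ C.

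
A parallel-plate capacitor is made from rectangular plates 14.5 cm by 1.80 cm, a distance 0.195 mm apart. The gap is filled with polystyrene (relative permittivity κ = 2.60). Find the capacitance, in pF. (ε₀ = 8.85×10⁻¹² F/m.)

A = 14.5 × 1.80 cm² = 2.61×10⁻³ m².
C = κε₀A/d = 2.60 × 8.85×10⁻¹² × 2.61×10⁻³ / 1.95×10⁻⁴ = 3.08×10⁻¹⁰ F.

C ≈ 308 pF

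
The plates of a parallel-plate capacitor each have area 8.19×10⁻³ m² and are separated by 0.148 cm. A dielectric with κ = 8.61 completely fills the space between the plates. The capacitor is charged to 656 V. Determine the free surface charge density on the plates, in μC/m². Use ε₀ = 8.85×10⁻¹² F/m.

C = κε₀A/d = 8.61 × 8.85×10⁻¹² × 8.19×10⁻³ / 1.48×10⁻³ = 4.22×10⁻¹⁰ F.
σ = Q/A = CV/A = 4.22×10⁻¹⁰ × 656 / 8.19×10⁻³ = 3.38×10⁻⁵ C/m².

33.8 μC/m²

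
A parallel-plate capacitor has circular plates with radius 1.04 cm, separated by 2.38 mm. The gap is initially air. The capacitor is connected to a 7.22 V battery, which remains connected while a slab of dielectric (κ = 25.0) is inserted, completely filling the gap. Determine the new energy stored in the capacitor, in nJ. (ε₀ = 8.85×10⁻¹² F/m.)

0.823 nJ

A = π(1.04 cm)² = 3.40×10⁻⁴ m².
Initially C₁ = ε₀A/d = 8.85×10⁻¹² × 3.40×10⁻⁴ / 2.38×10⁻³ = 1.26×10⁻¹² F.
U₁ = 3.29×10⁻¹¹ J.
Battery connected ⇒ V is held fixed. C₂ = 25.0 C₁ and U = ½CV², so U₂/U₁ = C₂/C₁ = 25.0.
U₂ = 25.0 × 3.29×10⁻¹¹ = 8.23×10⁻¹⁰ J.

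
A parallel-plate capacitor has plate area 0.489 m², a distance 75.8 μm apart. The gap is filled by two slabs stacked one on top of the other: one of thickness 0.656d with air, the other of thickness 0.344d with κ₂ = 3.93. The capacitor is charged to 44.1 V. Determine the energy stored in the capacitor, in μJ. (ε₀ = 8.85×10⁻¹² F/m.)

74.7 μJ

Stacked slabs ⇒ two capacitors in series, each with the full plate area.
C₁ = κ₁ε₀A/d₁ = 1.00 × 8.85×10⁻¹² × 0.489 / 4.97×10⁻⁵ = 8.70×10⁻⁸ F.
C₂ = κ₂ε₀A/d₂ = 3.93 × 8.85×10⁻¹² × 0.489 / 2.61×10⁻⁵ = 6.52×10⁻⁷ F.
C = (1/C₁ + 1/C₂)⁻¹ = 7.68×10⁻⁸ F.
U = ½CV² = ½ × 7.68×10⁻⁸ × (44.1)² = 7.47×10⁻⁵ J.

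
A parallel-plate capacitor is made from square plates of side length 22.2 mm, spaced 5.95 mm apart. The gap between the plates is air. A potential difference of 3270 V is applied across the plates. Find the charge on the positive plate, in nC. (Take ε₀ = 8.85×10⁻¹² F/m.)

A = (22.2 mm)² = 4.93×10⁻⁴ m².
C = ε₀A/d = 8.85×10⁻¹² × 4.93×10⁻⁴ / 5.95×10⁻³ = 7.33×10⁻¹³ F.
Q = CV = 7.33×10⁻¹³ × 3270 = 2.40×10⁻⁹ C.

2.40 nC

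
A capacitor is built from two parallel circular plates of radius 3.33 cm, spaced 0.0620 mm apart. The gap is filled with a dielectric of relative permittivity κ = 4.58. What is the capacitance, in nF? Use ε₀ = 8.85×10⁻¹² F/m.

A = π(3.33 cm)² = 3.48×10⁻³ m².
C = κε₀A/d = 4.58 × 8.85×10⁻¹² × 3.48×10⁻³ / 6.20×10⁻⁵ = 2.28×10⁻⁹ F.

2.28 nF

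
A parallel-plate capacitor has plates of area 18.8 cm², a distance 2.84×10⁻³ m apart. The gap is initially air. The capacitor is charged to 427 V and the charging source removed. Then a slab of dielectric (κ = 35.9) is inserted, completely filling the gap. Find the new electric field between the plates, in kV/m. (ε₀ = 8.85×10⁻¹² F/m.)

A = 18.8 cm² = 1.88×10⁻³ m².
Initially C₁ = ε₀A/d = 8.85×10⁻¹² × 1.88×10⁻³ / 2.84×10⁻³ = 5.86×10⁻¹² F.
E₁ = 1.50×10⁵ V/m.
Isolated ⇒ Q is held fixed. V₂ = Q/C₂ = V₁/35.9; E = V/d, so E₂/E₁ = (V₂/V₁)(d₁/d₂) = 0.0279.
E₂ = 0.0279 × 1.50×10⁵ = 4.19×10³ V/m.

E ≈ 4.19 kV/m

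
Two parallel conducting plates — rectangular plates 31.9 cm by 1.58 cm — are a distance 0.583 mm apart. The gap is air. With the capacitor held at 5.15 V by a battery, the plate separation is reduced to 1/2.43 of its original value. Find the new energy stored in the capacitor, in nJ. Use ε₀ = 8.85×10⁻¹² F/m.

A = 31.9 × 1.58 cm² = 5.04×10⁻³ m².
Initially C₁ = ε₀A/d = 8.85×10⁻¹² × 5.04×10⁻³ / 5.83×10⁻⁴ = 7.65×10⁻¹¹ F.
U₁ = 1.01×10⁻⁹ J.
Battery connected ⇒ V is held fixed. C₂ = 2.43 C₁ and U = ½CV², so U₂/U₁ = C₂/C₁ = 2.43.
U₂ = 2.43 × 1.01×10⁻⁹ = 2.47×10⁻⁹ J.

2.47 nJ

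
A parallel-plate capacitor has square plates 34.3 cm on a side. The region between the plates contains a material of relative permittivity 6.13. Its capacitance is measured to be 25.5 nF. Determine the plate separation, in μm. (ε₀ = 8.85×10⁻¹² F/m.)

d ≈ 250 μm

A = (34.3 cm)² = 0.118 m².
d = κε₀A/C = 6.13 × 8.85×10⁻¹² × 0.118 / 2.55×10⁻⁸ = 2.50×10⁻⁴ m.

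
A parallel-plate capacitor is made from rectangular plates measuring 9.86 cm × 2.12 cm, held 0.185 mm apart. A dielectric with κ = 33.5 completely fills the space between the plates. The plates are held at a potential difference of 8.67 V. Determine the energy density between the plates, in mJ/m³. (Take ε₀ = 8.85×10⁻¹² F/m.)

326 mJ/m³

E = V/d = 8.67 / 1.85×10⁻⁴ = 4.69×10⁴ V/m.
u = ½κε₀E² = ½ × 33.5 × 8.85×10⁻¹² × (4.69×10⁴)² = 0.326 J/m³.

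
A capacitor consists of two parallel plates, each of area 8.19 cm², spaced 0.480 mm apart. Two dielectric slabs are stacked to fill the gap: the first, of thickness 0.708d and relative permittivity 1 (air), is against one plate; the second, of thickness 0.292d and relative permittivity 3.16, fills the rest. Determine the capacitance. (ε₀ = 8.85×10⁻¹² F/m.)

A = 8.19 cm² = 8.19×10⁻⁴ m².
Stacked slabs ⇒ two capacitors in series, each with the full plate area.
C₁ = κ₁ε₀A/d₁ = 1.00 × 8.85×10⁻¹² × 8.19×10⁻⁴ / 3.40×10⁻⁴ = 2.13×10⁻¹¹ F.
C₂ = κ₂ε₀A/d₂ = 3.16 × 8.85×10⁻¹² × 8.19×10⁻⁴ / 1.40×10⁻⁴ = 1.63×10⁻¹⁰ F.
C = (1/C₁ + 1/C₂)⁻¹ = 1.89×10⁻¹¹ F.

C ≈ 18.9 pF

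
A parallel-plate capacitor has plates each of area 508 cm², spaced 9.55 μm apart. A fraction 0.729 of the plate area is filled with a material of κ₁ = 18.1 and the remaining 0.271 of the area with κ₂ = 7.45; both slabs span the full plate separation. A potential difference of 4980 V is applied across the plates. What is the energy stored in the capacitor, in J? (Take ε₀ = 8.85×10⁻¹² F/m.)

U ≈ 8.88 J

A = 508 cm² = 5.08×10⁻² m².
Side-by-side slabs ⇒ two capacitors in parallel, each spanning the full gap.
C₁ = κ₁ε₀A₁/d = 18.1 × 8.85×10⁻¹² × 3.70×10⁻² / 9.55×10⁻⁶ = 6.21×10⁻⁷ F.
C₂ = κ₂ε₀A₂/d = 7.45 × 8.85×10⁻¹² × 1.38×10⁻² / 9.55×10⁻⁶ = 9.50×10⁻⁸ F.
C = C₁ + C₂ = 7.16×10⁻⁷ F.
U = ½CV² = ½ × 7.16×10⁻⁷ × (4980)² = 8.88 J.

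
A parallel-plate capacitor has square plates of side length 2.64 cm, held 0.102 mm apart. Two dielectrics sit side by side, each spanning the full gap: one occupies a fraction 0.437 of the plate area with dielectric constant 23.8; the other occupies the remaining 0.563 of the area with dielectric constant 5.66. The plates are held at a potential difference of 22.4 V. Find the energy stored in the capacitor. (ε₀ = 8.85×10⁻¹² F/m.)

A = (2.64 cm)² = 6.97×10⁻⁴ m².
Side-by-side slabs ⇒ two capacitors in parallel, each spanning the full gap.
C₁ = κ₁ε₀A₁/d = 23.8 × 8.85×10⁻¹² × 3.05×10⁻⁴ / 1.02×10⁻⁴ = 6.29×10⁻¹⁰ F.
C₂ = κ₂ε₀A₂/d = 5.66 × 8.85×10⁻¹² × 3.92×10⁻⁴ / 1.02×10⁻⁴ = 1.93×10⁻¹⁰ F.
C = C₁ + C₂ = 8.22×10⁻¹⁰ F.
U = ½CV² = ½ × 8.22×10⁻¹⁰ × (22.4)² = 2.06×10⁻⁷ J.

U ≈ 206 nJ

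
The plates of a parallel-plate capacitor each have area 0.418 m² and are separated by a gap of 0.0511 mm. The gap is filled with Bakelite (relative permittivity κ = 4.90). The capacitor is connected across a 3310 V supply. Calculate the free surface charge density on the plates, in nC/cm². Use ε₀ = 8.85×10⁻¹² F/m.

C = κε₀A/d = 4.90 × 8.85×10⁻¹² × 0.418 / 5.11×10⁻⁵ = 3.55×10⁻⁷ F.
σ = Q/A = CV/A = 3.55×10⁻⁷ × 3310 / 0.418 = 2.81×10⁻³ C/m².

281 nC/cm²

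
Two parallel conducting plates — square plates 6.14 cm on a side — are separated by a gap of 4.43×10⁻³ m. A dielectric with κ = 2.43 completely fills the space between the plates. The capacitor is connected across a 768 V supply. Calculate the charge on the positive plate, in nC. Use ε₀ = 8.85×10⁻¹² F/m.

A = (6.14 cm)² = 3.77×10⁻³ m².
C = κε₀A/d = 2.43 × 8.85×10⁻¹² × 3.77×10⁻³ / 4.43×10⁻³ = 1.83×10⁻¹¹ F.
Q = CV = 1.83×10⁻¹¹ × 768 = 1.41×10⁻⁸ C.

Q ≈ 14.1 nC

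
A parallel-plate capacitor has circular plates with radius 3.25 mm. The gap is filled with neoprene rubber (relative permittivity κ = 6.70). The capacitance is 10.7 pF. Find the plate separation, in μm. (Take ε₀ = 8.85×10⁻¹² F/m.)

A = π(3.25 mm)² = 3.32×10⁻⁵ m².
d = κε₀A/C = 6.70 × 8.85×10⁻¹² × 3.32×10⁻⁵ / 1.07×10⁻¹¹ = 1.84×10⁻⁴ m.

d ≈ 184 μm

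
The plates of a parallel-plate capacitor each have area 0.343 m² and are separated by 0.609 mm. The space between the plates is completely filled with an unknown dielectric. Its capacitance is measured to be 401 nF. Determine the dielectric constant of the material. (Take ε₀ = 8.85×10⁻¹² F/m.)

80.4

κ = Cd/(ε₀A) = 4.01×10⁻⁷ × 6.09×10⁻⁴ / (8.85×10⁻¹² × 0.343) = 80.4.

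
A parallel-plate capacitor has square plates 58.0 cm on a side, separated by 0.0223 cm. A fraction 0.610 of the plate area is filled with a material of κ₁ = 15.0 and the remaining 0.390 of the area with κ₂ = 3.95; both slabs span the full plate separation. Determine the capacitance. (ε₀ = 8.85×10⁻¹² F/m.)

A = (58.0 cm)² = 0.336 m².
Side-by-side slabs ⇒ two capacitors in parallel, each spanning the full gap.
C₁ = κ₁ε₀A₁/d = 15.0 × 8.85×10⁻¹² × 0.205 / 2.23×10⁻⁴ = 1.22×10⁻⁷ F.
C₂ = κ₂ε₀A₂/d = 3.95 × 8.85×10⁻¹² × 0.131 / 2.23×10⁻⁴ = 2.06×10⁻⁸ F.
C = C₁ + C₂ = 1.43×10⁻⁷ F.

C ≈ 143 nF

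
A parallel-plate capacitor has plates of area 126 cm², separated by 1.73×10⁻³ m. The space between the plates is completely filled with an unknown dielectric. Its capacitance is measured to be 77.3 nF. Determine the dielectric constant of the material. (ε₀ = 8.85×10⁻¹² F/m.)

A = 126 cm² = 1.26×10⁻² m².
κ = Cd/(ε₀A) = 7.73×10⁻⁸ × 1.73×10⁻³ / (8.85×10⁻¹² × 1.26×10⁻²) = 1199.

κ ≈ 1199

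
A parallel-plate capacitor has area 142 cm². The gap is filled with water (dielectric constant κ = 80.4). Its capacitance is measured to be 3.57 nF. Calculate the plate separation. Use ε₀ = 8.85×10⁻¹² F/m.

A = 142 cm² = 1.42×10⁻² m².
d = κε₀A/C = 80.4 × 8.85×10⁻¹² × 1.42×10⁻² / 3.57×10⁻⁹ = 2.83×10⁻³ m.

d ≈ 2.83 mm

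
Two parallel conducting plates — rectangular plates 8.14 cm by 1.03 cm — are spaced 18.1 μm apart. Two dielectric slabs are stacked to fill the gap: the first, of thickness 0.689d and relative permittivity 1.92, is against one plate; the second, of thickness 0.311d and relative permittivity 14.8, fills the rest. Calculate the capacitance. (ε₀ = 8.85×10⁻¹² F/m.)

A = 8.14 × 1.03 cm² = 8.38×10⁻⁴ m².
Stacked slabs ⇒ two capacitors in series, each with the full plate area.
C₁ = κ₁ε₀A/d₁ = 1.92 × 8.85×10⁻¹² × 8.38×10⁻⁴ / 1.25×10⁻⁵ = 1.14×10⁻⁹ F.
C₂ = κ₂ε₀A/d₂ = 14.8 × 8.85×10⁻¹² × 8.38×10⁻⁴ / 5.63×10⁻⁶ = 1.95×10⁻⁸ F.
C = (1/C₁ + 1/C₂)⁻¹ = 1.08×10⁻⁹ F.

C ≈ 1.08 nF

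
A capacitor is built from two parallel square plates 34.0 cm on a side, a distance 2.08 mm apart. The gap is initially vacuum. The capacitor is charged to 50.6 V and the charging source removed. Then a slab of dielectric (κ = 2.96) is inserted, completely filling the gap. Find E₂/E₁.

Isolated ⇒ Q is held fixed.
V₂ = Q/C₂ = V₁/2.96; E = V/d, so E₂/E₁ = (V₂/V₁)(d₁/d₂) = 0.338.

0.338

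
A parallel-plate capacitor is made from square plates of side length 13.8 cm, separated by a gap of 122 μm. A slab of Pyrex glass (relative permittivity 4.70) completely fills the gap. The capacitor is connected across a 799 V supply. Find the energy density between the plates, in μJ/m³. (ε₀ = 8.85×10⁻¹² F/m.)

u ≈ 8.92×10⁸ μJ/m³

E = V/d = 799 / 1.22×10⁻⁴ = 6.55×10⁶ V/m.
u = ½κε₀E² = ½ × 4.70 × 8.85×10⁻¹² × (6.55×10⁶)² = 8.92×10² J/m³.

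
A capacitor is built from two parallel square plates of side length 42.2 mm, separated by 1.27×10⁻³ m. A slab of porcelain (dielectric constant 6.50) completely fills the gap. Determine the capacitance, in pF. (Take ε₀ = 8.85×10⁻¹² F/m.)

C ≈ 80.7 pF

A = (42.2 mm)² = 1.78×10⁻³ m².
C = κε₀A/d = 6.50 × 8.85×10⁻¹² × 1.78×10⁻³ / 1.27×10⁻³ = 8.07×10⁻¹¹ F.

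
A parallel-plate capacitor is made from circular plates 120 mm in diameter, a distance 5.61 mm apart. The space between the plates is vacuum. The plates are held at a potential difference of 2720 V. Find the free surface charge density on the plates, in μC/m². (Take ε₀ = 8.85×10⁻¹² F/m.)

A = π(120/2 mm)² = 1.13×10⁻² m².
C = ε₀A/d = 8.85×10⁻¹² × 1.13×10⁻² / 5.61×10⁻³ = 1.78×10⁻¹¹ F.
σ = Q/A = CV/A = 1.78×10⁻¹¹ × 2720 / 1.13×10⁻² = 4.29×10⁻⁶ C/m².

4.29 μC/m²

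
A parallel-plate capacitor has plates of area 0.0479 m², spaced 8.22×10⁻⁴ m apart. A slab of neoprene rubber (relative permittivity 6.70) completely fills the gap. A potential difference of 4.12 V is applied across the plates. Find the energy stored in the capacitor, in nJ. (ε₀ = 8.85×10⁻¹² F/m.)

C = κε₀A/d = 6.70 × 8.85×10⁻¹² × 4.79×10⁻² / 8.22×10⁻⁴ = 3.46×10⁻⁹ F.
U = ½CV² = ½ × 3.46×10⁻⁹ × (4.12)² = 2.93×10⁻⁸ J.

29.3 nJ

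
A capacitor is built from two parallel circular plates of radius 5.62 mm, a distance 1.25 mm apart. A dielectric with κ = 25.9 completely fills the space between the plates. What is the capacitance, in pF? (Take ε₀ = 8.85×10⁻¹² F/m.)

C ≈ 18.2 pF

A = π(5.62 mm)² = 9.92×10⁻⁵ m².
C = κε₀A/d = 25.9 × 8.85×10⁻¹² × 9.92×10⁻⁵ / 1.25×10⁻³ = 1.82×10⁻¹¹ F.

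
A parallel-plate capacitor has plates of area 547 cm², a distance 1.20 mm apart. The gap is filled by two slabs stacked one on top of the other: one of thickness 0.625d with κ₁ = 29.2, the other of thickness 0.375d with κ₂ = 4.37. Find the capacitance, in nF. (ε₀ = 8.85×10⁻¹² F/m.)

A = 547 cm² = 5.47×10⁻² m².
Stacked slabs ⇒ two capacitors in series, each with the full plate area.
C₁ = κ₁ε₀A/d₁ = 29.2 × 8.85×10⁻¹² × 5.47×10⁻² / 7.50×10⁻⁴ = 1.88×10⁻⁸ F.
C₂ = κ₂ε₀A/d₂ = 4.37 × 8.85×10⁻¹² × 5.47×10⁻² / 4.50×10⁻⁴ = 4.70×10⁻⁹ F.
C = (1/C₁ + 1/C₂)⁻¹ = 3.76×10⁻⁹ F.

3.76 nF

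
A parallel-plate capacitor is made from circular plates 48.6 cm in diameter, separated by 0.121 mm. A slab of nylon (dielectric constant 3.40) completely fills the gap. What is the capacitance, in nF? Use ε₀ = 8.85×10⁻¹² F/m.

A = π(48.6/2 cm)² = 0.186 m².
C = κε₀A/d = 3.40 × 8.85×10⁻¹² × 0.186 / 1.21×10⁻⁴ = 4.61×10⁻⁸ F.

C ≈ 46.1 nF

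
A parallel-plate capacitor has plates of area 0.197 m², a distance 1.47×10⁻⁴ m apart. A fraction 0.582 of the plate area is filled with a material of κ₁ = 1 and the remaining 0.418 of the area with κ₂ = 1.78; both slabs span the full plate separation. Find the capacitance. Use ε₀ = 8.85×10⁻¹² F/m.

15.7 nF

Side-by-side slabs ⇒ two capacitors in parallel, each spanning the full gap.
C₁ = κ₁ε₀A₁/d = 1.00 × 8.85×10⁻¹² × 0.115 / 1.47×10⁻⁴ = 6.90×10⁻⁹ F.
C₂ = κ₂ε₀A₂/d = 1.78 × 8.85×10⁻¹² × 8.23×10⁻² / 1.47×10⁻⁴ = 8.82×10⁻⁹ F.
C = C₁ + C₂ = 1.57×10⁻⁸ F.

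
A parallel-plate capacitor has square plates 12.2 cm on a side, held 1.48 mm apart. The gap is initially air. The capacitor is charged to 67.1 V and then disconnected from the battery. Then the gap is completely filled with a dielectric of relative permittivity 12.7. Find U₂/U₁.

0.0787

Isolated ⇒ Q is held fixed.
C₂ = 12.7 C₁ and U = Q²/(2C), so U₂/U₁ = C₁/C₂ = 0.0787.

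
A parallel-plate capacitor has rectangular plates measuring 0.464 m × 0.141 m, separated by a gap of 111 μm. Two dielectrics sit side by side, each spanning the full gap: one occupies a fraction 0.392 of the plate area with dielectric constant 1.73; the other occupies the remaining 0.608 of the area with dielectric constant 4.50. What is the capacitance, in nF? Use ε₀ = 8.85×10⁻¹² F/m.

A = 0.464 × 0.141 m² = 6.54×10⁻² m².
Side-by-side slabs ⇒ two capacitors in parallel, each spanning the full gap.
C₁ = κ₁ε₀A₁/d = 1.73 × 8.85×10⁻¹² × 2.56×10⁻² / 1.11×10⁻⁴ = 3.54×10⁻⁹ F.
C₂ = κ₂ε₀A₂/d = 4.50 × 8.85×10⁻¹² × 3.98×10⁻² / 1.11×10⁻⁴ = 1.43×10⁻⁸ F.
C = C₁ + C₂ = 1.78×10⁻⁸ F.

17.8 nF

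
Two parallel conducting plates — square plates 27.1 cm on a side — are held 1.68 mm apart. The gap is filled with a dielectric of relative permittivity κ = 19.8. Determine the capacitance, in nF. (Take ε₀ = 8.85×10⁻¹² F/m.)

A = (27.1 cm)² = 7.34×10⁻² m².
C = κε₀A/d = 19.8 × 8.85×10⁻¹² × 7.34×10⁻² / 1.68×10⁻³ = 7.66×10⁻⁹ F.

7.66 nF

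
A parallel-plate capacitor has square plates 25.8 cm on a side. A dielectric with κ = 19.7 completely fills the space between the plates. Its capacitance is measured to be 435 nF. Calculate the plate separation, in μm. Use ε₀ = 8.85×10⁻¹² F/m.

A = (25.8 cm)² = 6.66×10⁻² m².
d = κε₀A/C = 19.7 × 8.85×10⁻¹² × 6.66×10⁻² / 4.35×10⁻⁷ = 2.67×10⁻⁵ m.

d ≈ 26.7 μm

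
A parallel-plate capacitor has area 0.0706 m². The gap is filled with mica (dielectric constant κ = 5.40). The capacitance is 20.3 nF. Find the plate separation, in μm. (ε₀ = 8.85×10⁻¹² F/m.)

d = κε₀A/C = 5.40 × 8.85×10⁻¹² × 7.06×10⁻² / 2.03×10⁻⁸ = 1.66×10⁻⁴ m.

d ≈ 166 μm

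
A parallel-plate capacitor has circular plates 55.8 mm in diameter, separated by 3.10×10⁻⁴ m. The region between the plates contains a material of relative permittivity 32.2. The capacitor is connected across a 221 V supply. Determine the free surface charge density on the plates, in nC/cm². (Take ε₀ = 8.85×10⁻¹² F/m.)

A = π(55.8/2 mm)² = 2.45×10⁻³ m².
C = κε₀A/d = 32.2 × 8.85×10⁻¹² × 2.45×10⁻³ / 3.10×10⁻⁴ = 2.25×10⁻⁹ F.
σ = Q/A = CV/A = 2.25×10⁻⁹ × 221 / 2.45×10⁻³ = 2.03×10⁻⁴ C/m².

σ ≈ 20.3 nC/cm²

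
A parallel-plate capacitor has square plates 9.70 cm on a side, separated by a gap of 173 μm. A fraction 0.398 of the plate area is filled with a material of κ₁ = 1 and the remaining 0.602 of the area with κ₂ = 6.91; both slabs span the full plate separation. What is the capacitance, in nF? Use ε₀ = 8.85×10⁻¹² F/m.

A = (9.70 cm)² = 9.41×10⁻³ m².
Side-by-side slabs ⇒ two capacitors in parallel, each spanning the full gap.
C₁ = κ₁ε₀A₁/d = 1.00 × 8.85×10⁻¹² × 3.74×10⁻³ / 1.73×10⁻⁴ = 1.92×10⁻¹⁰ F.
C₂ = κ₂ε₀A₂/d = 6.91 × 8.85×10⁻¹² × 5.66×10⁻³ / 1.73×10⁻⁴ = 2.00×10⁻⁹ F.
C = C₁ + C₂ = 2.19×10⁻⁹ F.

C ≈ 2.19 nF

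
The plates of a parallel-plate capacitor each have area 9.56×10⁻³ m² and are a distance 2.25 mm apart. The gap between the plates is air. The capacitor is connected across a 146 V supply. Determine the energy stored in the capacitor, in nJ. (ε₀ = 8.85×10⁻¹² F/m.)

C = ε₀A/d = 8.85×10⁻¹² × 9.56×10⁻³ / 2.25×10⁻³ = 3.76×10⁻¹¹ F.
U = ½CV² = ½ × 3.76×10⁻¹¹ × (146)² = 4.01×10⁻⁷ J.

401 nJ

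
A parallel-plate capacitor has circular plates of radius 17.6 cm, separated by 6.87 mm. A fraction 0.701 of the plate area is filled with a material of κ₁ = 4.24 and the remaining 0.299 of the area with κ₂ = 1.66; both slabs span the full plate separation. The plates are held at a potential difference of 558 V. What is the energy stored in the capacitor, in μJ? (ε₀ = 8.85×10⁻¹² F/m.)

U ≈ 67.7 μJ

A = π(17.6 cm)² = 9.73×10⁻² m².
Side-by-side slabs ⇒ two capacitors in parallel, each spanning the full gap.
C₁ = κ₁ε₀A₁/d = 4.24 × 8.85×10⁻¹² × 6.82×10⁻² / 6.87×10⁻³ = 3.73×10⁻¹⁰ F.
C₂ = κ₂ε₀A₂/d = 1.66 × 8.85×10⁻¹² × 2.91×10⁻² / 6.87×10⁻³ = 6.22×10⁻¹¹ F.
C = C₁ + C₂ = 4.35×10⁻¹⁰ F.
U = ½CV² = ½ × 4.35×10⁻¹⁰ × (558)² = 6.77×10⁻⁵ J.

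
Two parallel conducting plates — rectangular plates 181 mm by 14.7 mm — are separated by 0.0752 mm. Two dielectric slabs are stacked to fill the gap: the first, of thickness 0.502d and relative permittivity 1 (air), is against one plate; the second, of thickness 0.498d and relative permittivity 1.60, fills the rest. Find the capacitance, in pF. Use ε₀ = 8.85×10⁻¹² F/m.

C ≈ 385 pF

A = 181 × 14.7 mm² = 2.66×10⁻³ m².
Stacked slabs ⇒ two capacitors in series, each with the full plate area.
C₁ = κ₁ε₀A/d₁ = 1.00 × 8.85×10⁻¹² × 2.66×10⁻³ / 3.78×10⁻⁵ = 6.24×10⁻¹⁰ F.
C₂ = κ₂ε₀A/d₂ = 1.60 × 8.85×10⁻¹² × 2.66×10⁻³ / 3.74×10⁻⁵ = 1.01×10⁻⁹ F.
C = (1/C₁ + 1/C₂)⁻¹ = 3.85×10⁻¹⁰ F.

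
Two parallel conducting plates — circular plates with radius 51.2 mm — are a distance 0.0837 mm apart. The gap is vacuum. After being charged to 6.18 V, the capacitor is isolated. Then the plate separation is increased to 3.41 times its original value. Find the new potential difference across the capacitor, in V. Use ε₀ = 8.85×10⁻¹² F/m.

V ≈ 21.1 V

A = π(51.2 mm)² = 8.24×10⁻³ m².
Initially C₁ = ε₀A/d = 8.85×10⁻¹² × 8.24×10⁻³ / 8.37×10⁻⁵ = 8.71×10⁻¹⁰ F.
V₁ = 6.18 V.
Isolated ⇒ Q is held fixed. C₂ = 0.293 C₁ and V = Q/C, so V₂/V₁ = C₁/C₂ = 3.41.
V₂ = 3.41 × 6.18 = 21.1 V.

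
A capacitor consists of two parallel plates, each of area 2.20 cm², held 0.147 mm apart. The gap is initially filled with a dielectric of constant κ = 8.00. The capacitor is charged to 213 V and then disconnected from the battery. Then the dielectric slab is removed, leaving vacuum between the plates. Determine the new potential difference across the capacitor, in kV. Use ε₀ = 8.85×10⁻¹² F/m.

1.70 kV

A = 2.20 cm² = 2.20×10⁻⁴ m².
Initially C₁ = κε₀A/d = 8.00 × 8.85×10⁻¹² × 2.20×10⁻⁴ / 1.47×10⁻⁴ = 1.06×10⁻¹⁰ F.
V₁ = 2.13×10² V.
Isolated ⇒ Q is held fixed. C₂ = 0.125 C₁ and V = Q/C, so V₂/V₁ = C₁/C₂ = 8.00.
V₂ = 8.00 × 2.13×10² = 1.70×10³ V.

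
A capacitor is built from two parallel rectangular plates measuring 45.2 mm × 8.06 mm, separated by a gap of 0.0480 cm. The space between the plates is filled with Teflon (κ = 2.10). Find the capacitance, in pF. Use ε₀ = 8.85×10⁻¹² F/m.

14.1 pF

A = 45.2 × 8.06 mm² = 3.64×10⁻⁴ m².
C = κε₀A/d = 2.10 × 8.85×10⁻¹² × 3.64×10⁻⁴ / 4.80×10⁻⁴ = 1.41×10⁻¹¹ F.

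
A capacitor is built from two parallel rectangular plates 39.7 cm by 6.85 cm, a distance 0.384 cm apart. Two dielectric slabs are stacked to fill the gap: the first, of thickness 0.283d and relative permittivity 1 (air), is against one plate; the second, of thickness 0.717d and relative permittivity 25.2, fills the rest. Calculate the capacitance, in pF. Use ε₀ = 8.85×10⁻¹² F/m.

A = 39.7 × 6.85 cm² = 2.72×10⁻² m².
Stacked slabs ⇒ two capacitors in series, each with the full plate area.
C₁ = κ₁ε₀A/d₁ = 1.00 × 8.85×10⁻¹² × 2.72×10⁻² / 1.09×10⁻³ = 2.21×10⁻¹⁰ F.
C₂ = κ₂ε₀A/d₂ = 25.2 × 8.85×10⁻¹² × 2.72×10⁻² / 2.75×10⁻³ = 2.20×10⁻⁹ F.
C = (1/C₁ + 1/C₂)⁻¹ = 2.01×10⁻¹⁰ F.

201 pF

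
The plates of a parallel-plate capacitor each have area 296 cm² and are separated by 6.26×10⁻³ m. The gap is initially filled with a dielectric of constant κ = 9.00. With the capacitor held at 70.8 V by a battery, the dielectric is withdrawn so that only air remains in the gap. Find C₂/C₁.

C₂/C₁ ≈ 0.111

C = κε₀A/d scales with κ, so C₂/C₁ = 1/κ = 1/9.00 = 0.111.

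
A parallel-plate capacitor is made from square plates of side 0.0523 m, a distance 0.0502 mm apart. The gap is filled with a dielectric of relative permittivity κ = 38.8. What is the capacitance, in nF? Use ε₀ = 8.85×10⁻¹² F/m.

18.7 nF

A = (0.0523 m)² = 2.74×10⁻³ m².
C = κε₀A/d = 38.8 × 8.85×10⁻¹² × 2.74×10⁻³ / 5.02×10⁻⁵ = 1.87×10⁻⁸ F.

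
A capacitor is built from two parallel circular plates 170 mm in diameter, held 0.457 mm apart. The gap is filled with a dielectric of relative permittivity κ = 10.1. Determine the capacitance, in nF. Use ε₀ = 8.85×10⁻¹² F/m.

A = π(170/2 mm)² = 2.27×10⁻² m².
C = κε₀A/d = 10.1 × 8.85×10⁻¹² × 2.27×10⁻² / 4.57×10⁻⁴ = 4.44×10⁻⁹ F.

4.44 nF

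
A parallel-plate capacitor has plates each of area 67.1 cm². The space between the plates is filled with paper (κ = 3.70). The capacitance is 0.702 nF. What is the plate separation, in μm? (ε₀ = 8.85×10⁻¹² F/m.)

d ≈ 313 μm

A = 67.1 cm² = 6.71×10⁻³ m².
d = κε₀A/C = 3.70 × 8.85×10⁻¹² × 6.71×10⁻³ / 7.02×10⁻¹⁰ = 3.13×10⁻⁴ m.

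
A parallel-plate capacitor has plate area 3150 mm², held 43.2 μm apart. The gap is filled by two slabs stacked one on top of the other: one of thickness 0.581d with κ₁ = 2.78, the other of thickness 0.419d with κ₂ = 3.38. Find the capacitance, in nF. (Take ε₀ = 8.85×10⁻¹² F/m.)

A = 3150 mm² = 3.15×10⁻³ m².
Stacked slabs ⇒ two capacitors in series, each with the full plate area.
C₁ = κ₁ε₀A/d₁ = 2.78 × 8.85×10⁻¹² × 3.15×10⁻³ / 2.51×10⁻⁵ = 3.09×10⁻⁹ F.
C₂ = κ₂ε₀A/d₂ = 3.38 × 8.85×10⁻¹² × 3.15×10⁻³ / 1.81×10⁻⁵ = 5.21×10⁻⁹ F.
C = (1/C₁ + 1/C₂)⁻¹ = 1.94×10⁻⁹ F.

1.94 nF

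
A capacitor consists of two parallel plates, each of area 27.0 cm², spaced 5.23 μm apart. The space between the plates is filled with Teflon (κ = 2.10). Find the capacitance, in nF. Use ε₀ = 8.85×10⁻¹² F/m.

C ≈ 9.59 nF

A = 27.0 cm² = 2.70×10⁻³ m².
C = κε₀A/d = 2.10 × 8.85×10⁻¹² × 2.70×10⁻³ / 5.23×10⁻⁶ = 9.59×10⁻⁹ F.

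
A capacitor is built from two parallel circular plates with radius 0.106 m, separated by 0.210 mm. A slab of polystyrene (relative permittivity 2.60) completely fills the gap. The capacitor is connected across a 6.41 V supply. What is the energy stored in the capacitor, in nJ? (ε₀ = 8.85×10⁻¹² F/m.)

U ≈ 79.5 nJ

A = π(0.106 m)² = 3.53×10⁻² m².
C = κε₀A/d = 2.60 × 8.85×10⁻¹² × 3.53×10⁻² / 2.10×10⁻⁴ = 3.87×10⁻⁹ F.
U = ½CV² = ½ × 3.87×10⁻⁹ × (6.41)² = 7.95×10⁻⁸ J.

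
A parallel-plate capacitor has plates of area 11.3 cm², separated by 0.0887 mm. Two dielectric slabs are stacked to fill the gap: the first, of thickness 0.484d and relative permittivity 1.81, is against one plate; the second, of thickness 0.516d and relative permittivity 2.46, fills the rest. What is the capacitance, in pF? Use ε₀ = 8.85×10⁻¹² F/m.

C ≈ 236 pF

A = 11.3 cm² = 1.13×10⁻³ m².
Stacked slabs ⇒ two capacitors in series, each with the full plate area.
C₁ = κ₁ε₀A/d₁ = 1.81 × 8.85×10⁻¹² × 1.13×10⁻³ / 4.29×10⁻⁵ = 4.22×10⁻¹⁰ F.
C₂ = κ₂ε₀A/d₂ = 2.46 × 8.85×10⁻¹² × 1.13×10⁻³ / 4.58×10⁻⁵ = 5.38×10⁻¹⁰ F.
C = (1/C₁ + 1/C₂)⁻¹ = 2.36×10⁻¹⁰ F.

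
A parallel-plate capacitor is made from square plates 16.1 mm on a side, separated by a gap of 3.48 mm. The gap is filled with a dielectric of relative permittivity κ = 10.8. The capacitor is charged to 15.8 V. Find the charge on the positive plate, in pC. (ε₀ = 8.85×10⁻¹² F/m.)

112 pC

A = (16.1 mm)² = 2.59×10⁻⁴ m².
C = κε₀A/d = 10.8 × 8.85×10⁻¹² × 2.59×10⁻⁴ / 3.48×10⁻³ = 7.12×10⁻¹² F.
Q = CV = 7.12×10⁻¹² × 15.8 = 1.12×10⁻¹⁰ C.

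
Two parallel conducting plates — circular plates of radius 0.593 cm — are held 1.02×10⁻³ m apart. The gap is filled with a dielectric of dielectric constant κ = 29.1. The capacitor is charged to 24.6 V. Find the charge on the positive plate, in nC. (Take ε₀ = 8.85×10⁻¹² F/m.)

0.686 nC

A = π(0.593 cm)² = 1.10×10⁻⁴ m².
C = κε₀A/d = 29.1 × 8.85×10⁻¹² × 1.10×10⁻⁴ / 1.02×10⁻³ = 2.79×10⁻¹¹ F.
Q = CV = 2.79×10⁻¹¹ × 24.6 = 6.86×10⁻¹⁰ C.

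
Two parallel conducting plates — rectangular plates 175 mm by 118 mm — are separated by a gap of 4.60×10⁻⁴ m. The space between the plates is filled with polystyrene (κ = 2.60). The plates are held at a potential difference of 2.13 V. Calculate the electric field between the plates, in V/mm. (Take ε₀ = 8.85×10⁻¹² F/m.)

E = V/d = 2.13 / 4.60×10⁻⁴ = 4.63×10³ V/m.

4.63 V/mm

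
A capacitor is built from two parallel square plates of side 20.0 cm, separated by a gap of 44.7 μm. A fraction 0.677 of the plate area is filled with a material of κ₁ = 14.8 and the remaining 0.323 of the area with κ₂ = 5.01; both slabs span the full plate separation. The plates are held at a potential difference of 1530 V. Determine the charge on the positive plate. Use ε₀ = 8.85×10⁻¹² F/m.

Q ≈ 141 μC

A = (20.0 cm)² = 4.00×10⁻² m².
Side-by-side slabs ⇒ two capacitors in parallel, each spanning the full gap.
C₁ = κ₁ε₀A₁/d = 14.8 × 8.85×10⁻¹² × 2.71×10⁻² / 4.47×10⁻⁵ = 7.93×10⁻⁸ F.
C₂ = κ₂ε₀A₂/d = 5.01 × 8.85×10⁻¹² × 1.29×10⁻² / 4.47×10⁻⁵ = 1.28×10⁻⁸ F.
C = C₁ + C₂ = 9.22×10⁻⁸ F.
Q = CV = 9.22×10⁻⁸ × 1530 = 1.41×10⁻⁴ C.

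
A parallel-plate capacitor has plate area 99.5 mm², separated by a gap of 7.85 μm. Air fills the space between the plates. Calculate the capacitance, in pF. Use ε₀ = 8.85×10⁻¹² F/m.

112 pF

A = 99.5 mm² = 9.95×10⁻⁵ m².
C = ε₀A/d = 8.85×10⁻¹² × 9.95×10⁻⁵ / 7.85×10⁻⁶ = 1.12×10⁻¹⁰ F.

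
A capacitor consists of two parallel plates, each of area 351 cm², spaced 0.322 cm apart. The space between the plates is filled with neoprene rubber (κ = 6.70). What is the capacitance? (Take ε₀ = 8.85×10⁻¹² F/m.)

0.646 nF

A = 351 cm² = 3.51×10⁻² m².
C = κε₀A/d = 6.70 × 8.85×10⁻¹² × 3.51×10⁻² / 3.22×10⁻³ = 6.46×10⁻¹⁰ F.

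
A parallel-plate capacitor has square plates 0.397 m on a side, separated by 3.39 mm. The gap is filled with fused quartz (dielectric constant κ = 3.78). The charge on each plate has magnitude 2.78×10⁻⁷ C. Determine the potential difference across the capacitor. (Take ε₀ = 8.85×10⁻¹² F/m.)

A = (0.397 m)² = 0.158 m².
C = κε₀A/d = 3.78 × 8.85×10⁻¹² × 0.158 / 3.39×10⁻³ = 1.56×10⁻⁹ F.
V = Q/C = 2.78×10⁻⁷ / 1.56×10⁻⁹ = 1.79×10² V.

V ≈ 179 V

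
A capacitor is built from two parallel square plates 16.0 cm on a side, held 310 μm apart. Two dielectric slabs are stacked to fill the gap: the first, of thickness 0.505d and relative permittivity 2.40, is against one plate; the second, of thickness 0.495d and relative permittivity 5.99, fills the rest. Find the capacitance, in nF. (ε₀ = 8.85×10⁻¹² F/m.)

2.49 nF

A = (16.0 cm)² = 2.56×10⁻² m².
Stacked slabs ⇒ two capacitors in series, each with the full plate area.
C₁ = κ₁ε₀A/d₁ = 2.40 × 8.85×10⁻¹² × 2.56×10⁻² / 1.57×10⁻⁴ = 3.47×10⁻⁹ F.
C₂ = κ₂ε₀A/d₂ = 5.99 × 8.85×10⁻¹² × 2.56×10⁻² / 1.53×10⁻⁴ = 8.84×10⁻⁹ F.
C = (1/C₁ + 1/C₂)⁻¹ = 2.49×10⁻⁹ F.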